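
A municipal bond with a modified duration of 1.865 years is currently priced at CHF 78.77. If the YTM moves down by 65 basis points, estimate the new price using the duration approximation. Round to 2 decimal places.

Duration approximation: ΔP/P ≈ -D_mod · Δy = -1.865 × (-0.0065) = +0.0121225.
New price ≈ 78.77 × (1 + 0.0121225) = 79.724889325.

CHF 79.72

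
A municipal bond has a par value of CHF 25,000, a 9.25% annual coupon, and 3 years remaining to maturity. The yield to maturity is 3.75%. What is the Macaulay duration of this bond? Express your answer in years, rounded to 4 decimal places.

2.7709 years

Periodic yield y = 0.0375. Discount each cash flow and weight by its year:
  t   CF        PV=CF/(1+0.0375)^t    t·PV
  1     2,312.50     2,228.9157     2,228.9157
  2     2,312.50     2,148.3524     4,296.7049
  3    27,312.50    24,456.6596    73,369.9787
  Σ                 28,833.9277    79,895.5992
Price P = Σ PV = 28,833.9277.
Macaulay duration = Σ(t·PV) / P = 79,895.5992 / 28,833.9277 = 2.77089 years.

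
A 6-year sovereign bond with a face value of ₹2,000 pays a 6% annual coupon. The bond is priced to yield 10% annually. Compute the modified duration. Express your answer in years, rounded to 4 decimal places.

4.6558 years

Periodic yield y = 0.1. First find Macaulay duration:
  t   CF        PV=CF/(1+0.1)^t    t·PV
  1       120.00       109.0909       109.0909
  2       120.00        99.1736       198.3471
  3       120.00        90.1578       270.4733
  4       120.00        81.9616       327.8465
  5       120.00        74.5106       372.5528
  6     2,120.00     1,196.6847     7,180.1084
  Σ                  1,651.5791     8,458.4190
P = 1,651.5791; Macaulay duration = 8,458.4190 / 1,651.5791 = 5.12141 years.
Modified duration = D_Mac / (1 + y) = 5.12141 / 1.1 = 4.65583 years.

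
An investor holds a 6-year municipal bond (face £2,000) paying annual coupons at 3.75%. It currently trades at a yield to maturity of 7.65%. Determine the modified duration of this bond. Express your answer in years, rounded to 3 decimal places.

5.033 years

Periodic yield y = 0.0765. First find Macaulay duration:
  t   CF        PV=CF/(1+0.0765)^t    t·PV
  1        75.00        69.6702        69.6702
  2        75.00        64.7192       129.4384
  3        75.00        60.1200       180.3601
  4        75.00        55.8477       223.3907
  5        75.00        51.8789       259.3947
  6     2,075.00     1,333.3185     7,999.9108
  Σ                  1,635.5546     8,862.1650
P = 1,635.5546; Macaulay duration = 8,862.1650 / 1,635.5546 = 5.41845 years.
Modified duration = D_Mac / (1 + y) = 5.41845 / 1.0765 = 5.03339 years.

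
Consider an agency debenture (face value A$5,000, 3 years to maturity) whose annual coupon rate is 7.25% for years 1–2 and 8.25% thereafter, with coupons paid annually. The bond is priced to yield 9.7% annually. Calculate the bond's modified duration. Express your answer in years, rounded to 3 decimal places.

Periodic yield y = 0.097. First find Macaulay duration:
  t   CF        PV=CF/(1+0.097)^t    t·PV
  1       362.50       330.4467       330.4467
  2       362.50       301.2276       602.4552
  3     5,412.50     4,099.9450    12,299.8349
  Σ                  4,731.6192    13,232.7367
P = 4,731.6192; Macaulay duration = 13,232.7367 / 4,731.6192 = 2.79666 years.
Modified duration = D_Mac / (1 + y) = 2.79666 / 1.097 = 2.54937 years.

2.549 years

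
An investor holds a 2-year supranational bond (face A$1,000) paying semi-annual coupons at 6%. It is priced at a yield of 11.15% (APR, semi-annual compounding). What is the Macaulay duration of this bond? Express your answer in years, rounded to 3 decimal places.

1.910 years

Periodic yield y = 0.05575. Discount each cash flow and weight by its period:
  t   CF        PV=CF/(1+0.05575)^t    t·PV
  1        30.00        28.4158        28.4158
  2        30.00        26.9153        53.8306
  3        30.00        25.4940        76.4820
  4     1,030.00       829.0732     3,316.2927
  Σ                    909.8983     3,475.0211
Price P = Σ PV = 909.8983.
Macaulay duration = Σ(t·PV) / P = 3,475.0211 / 909.8983 = 3.81913 half-year periods.
In years: 3.81913 / 2 = 1.90957 years.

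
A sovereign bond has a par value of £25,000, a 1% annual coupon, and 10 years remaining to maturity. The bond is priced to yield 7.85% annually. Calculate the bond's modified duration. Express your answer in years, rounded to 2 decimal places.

8.68 years

Periodic yield y = 0.0785. First find Macaulay duration:
  t   CF        PV=CF/(1+0.0785)^t    t·PV
  1       250.00       231.8034       231.8034
  2       250.00       214.9313       429.8626
  3       250.00       199.2873       597.8618
  4       250.00       184.7819       739.1276
  5       250.00       171.3323       856.6615
  6       250.00       158.8617       953.1700
  7       250.00       147.2987     1,031.0910
  8       250.00       136.5774     1,092.6191
  9       250.00       126.6364     1,139.7279
  10   25,250.00    11,859.3227   118,593.2274
  Σ                 13,430.8332   125,665.1524
P = 13,430.8332; Macaulay duration = 125,665.1524 / 13,430.8332 = 9.35647 years.
Modified duration = D_Mac / (1 + y) = 9.35647 / 1.0785 = 8.67544 years.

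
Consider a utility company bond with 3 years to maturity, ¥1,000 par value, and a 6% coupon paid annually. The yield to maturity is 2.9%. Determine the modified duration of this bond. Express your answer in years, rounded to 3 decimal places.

2.761 years

Periodic yield y = 0.029. First find Macaulay duration:
  t   CF        PV=CF/(1+0.029)^t    t·PV
  1        60.00        58.3090        58.3090
  2        60.00        56.6657       113.3315
  3     1,060.00       972.8810     2,918.6431
  Σ                  1,087.8558     3,090.2836
P = 1,087.8558; Macaulay duration = 3,090.2836 / 1,087.8558 = 2.84071 years.
Modified duration = D_Mac / (1 + y) = 2.84071 / 1.029 = 2.76065 years.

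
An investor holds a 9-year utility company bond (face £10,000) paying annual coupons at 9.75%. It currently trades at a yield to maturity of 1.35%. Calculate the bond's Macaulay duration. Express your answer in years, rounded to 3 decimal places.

Periodic yield y = 0.0135. Discount each cash flow and weight by its year:
  t   CF        PV=CF/(1+0.0135)^t    t·PV
  1       975.00       962.0128       962.0128
  2       975.00       949.1986     1,898.3973
  3       975.00       936.5552     2,809.6655
  4       975.00       924.0801     3,696.3203
  5       975.00       911.7712     4,558.8558
  6       975.00       899.6262     5,397.7572
  7       975.00       887.6430     6,213.5012
  8       975.00       875.8195     7,006.5557
  9    10,975.00     9,727.2651    87,545.3858
  Σ                 17,073.9716   120,088.4516
Price P = Σ PV = 17,073.9716.
Macaulay duration = Σ(t·PV) / P = 120,088.4516 / 17,073.9716 = 7.03342 years.

7.033 years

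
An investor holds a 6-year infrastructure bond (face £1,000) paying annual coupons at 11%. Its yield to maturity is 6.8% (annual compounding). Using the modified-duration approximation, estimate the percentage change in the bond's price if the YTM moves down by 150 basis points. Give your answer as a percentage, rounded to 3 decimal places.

+6.767%

Periodic yield y = 0.068. Modified duration first:
  t   CF        PV=CF/(1+0.068)^t    t·PV
  1       110.00       102.9963       102.9963
  2       110.00        96.4384       192.8769
  3       110.00        90.2982       270.8945
  4       110.00        84.5488       338.1954
  5       110.00        79.1656       395.8279
  6     1,110.00       747.9894     4,487.9366
  Σ                  1,201.4367     5,788.7275
P = 1,201.4367; D_Mac = 4.81817 yrs; D_mod = 4.81817/(1+0.068) = 4.51140 yrs.
ΔP/P ≈ -D_mod · Δy = -4.51140 × (-0.015) = +0.067671 = +6.7671%.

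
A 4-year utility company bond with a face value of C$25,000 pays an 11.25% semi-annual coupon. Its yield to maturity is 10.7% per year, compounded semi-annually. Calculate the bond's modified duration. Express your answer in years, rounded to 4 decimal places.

3.1660 years

Periodic yield y = 0.0535. First find Macaulay duration:
  t   CF        PV=CF/(1+0.0535)^t    t·PV
  1     1,406.25     1,334.8363     1,334.8363
  2     1,406.25     1,267.0491     2,534.0983
  3     1,406.25     1,202.7044     3,608.1133
  4     1,406.25     1,141.6274     4,566.5095
  5     1,406.25     1,083.6520     5,418.2600
  6     1,406.25     1,028.6208     6,171.7247
  7     1,406.25       976.3842     6,834.6896
  8    26,406.25    17,403.2521   139,226.0167
  Σ                 25,438.1263   169,694.2484
P = 25,438.1263; Macaulay duration = 169,694.2484 / 25,438.1263 = 6.67086 half-year periods = 3.33543 years.
Modified duration = D_Mac / (1 + y) = 3.33543 / 1.0535 = 3.16605 years.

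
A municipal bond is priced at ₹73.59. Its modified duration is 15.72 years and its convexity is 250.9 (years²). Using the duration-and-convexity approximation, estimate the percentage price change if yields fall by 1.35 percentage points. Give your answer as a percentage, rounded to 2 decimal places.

+23.51%

Duration effect: -D_mod·Δy = -15.72 × (-0.0135) = +0.212220
Convexity effect: ½·C·(Δy)² = 0.5 × 250.9 × (-0.0135)² = +0.0228632625
ΔP/P ≈ +0.212220 + 0.0228632625 = +0.2350832625
= +23.50832625%.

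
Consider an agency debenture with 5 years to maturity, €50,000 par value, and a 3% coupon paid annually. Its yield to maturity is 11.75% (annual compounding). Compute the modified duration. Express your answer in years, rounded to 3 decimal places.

Periodic yield y = 0.1175. First find Macaulay duration:
  t   CF        PV=CF/(1+0.1175)^t    t·PV
  1     1,500.00     1,342.2819     1,342.2819
  2     1,500.00     1,201.1471     2,402.2942
  3     1,500.00     1,074.8520     3,224.5560
  4     1,500.00       961.8362     3,847.3449
  5    51,500.00    29,550.8223   147,754.1114
  Σ                 34,130.9395   158,570.5883
P = 34,130.9395; Macaulay duration = 158,570.5883 / 34,130.9395 = 4.64595 years.
Modified duration = D_Mac / (1 + y) = 4.64595 / 1.1175 = 4.15745 years.

4.157 years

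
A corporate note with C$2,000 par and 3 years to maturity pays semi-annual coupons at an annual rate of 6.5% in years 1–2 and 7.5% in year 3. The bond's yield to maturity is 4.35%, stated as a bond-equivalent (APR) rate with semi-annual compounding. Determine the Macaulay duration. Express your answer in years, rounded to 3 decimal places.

Periodic yield y = 0.02175. Discount each cash flow and weight by its period:
  t   CF        PV=CF/(1+0.02175)^t    t·PV
  1        65.00        63.6163        63.6163
  2        65.00        62.2621       124.5243
  3        65.00        60.9368       182.8103
  4        65.00        59.6396       238.5584
  5        75.00        67.3501       336.7503
  6     2,075.00     1,823.6867    10,942.1200
  Σ                  2,137.4916    11,888.3797
Price P = Σ PV = 2,137.4916.
Macaulay duration = Σ(t·PV) / P = 11,888.3797 / 2,137.4916 = 5.56184 half-year periods.
In years: 5.56184 / 2 = 2.78092 years.

2.781 years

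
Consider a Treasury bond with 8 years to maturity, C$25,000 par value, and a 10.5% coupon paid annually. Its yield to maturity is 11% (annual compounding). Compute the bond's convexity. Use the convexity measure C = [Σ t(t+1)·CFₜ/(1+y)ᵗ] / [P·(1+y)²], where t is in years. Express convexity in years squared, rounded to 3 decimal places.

37.144

With y = 0.11:
  t   CF        PV=CF/(1+0.11)^t    t·PV        t(t+1)·PV
  1     2,625.00     2,364.8649     2,364.8649       4,729.7297
  2     2,625.00     2,130.5089     4,261.0178      12,783.0533
  3     2,625.00     1,919.3774     5,758.1321      23,032.5285
  4     2,625.00     1,729.1688     6,916.6752      34,583.3761
  5     2,625.00     1,557.8097     7,789.0487      46,734.2921
  6     2,625.00     1,403.4322     8,420.5932      58,944.1522
  7     2,625.00     1,264.3533     8,850.4733      70,803.7864
  8    27,625.00    11,987.2195    95,897.7557     863,079.8011
  Σ                 24,356.7347   140,258.5608   1,114,690.7195
P = 24,356.7347.
Convexity = Σ t(t+1)·PV / [P·(1+y)²] = 1,114,690.7195 / (24,356.7347 × 1.232100) = 37.14406.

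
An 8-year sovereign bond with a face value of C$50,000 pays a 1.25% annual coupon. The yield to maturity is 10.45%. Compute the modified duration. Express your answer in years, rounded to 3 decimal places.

6.782 years

Periodic yield y = 0.1045. First find Macaulay duration:
  t   CF        PV=CF/(1+0.1045)^t    t·PV
  1       625.00       565.8669       565.8669
  2       625.00       512.3286     1,024.6571
  3       625.00       463.8557     1,391.5670
  4       625.00       419.9689     1,679.8756
  5       625.00       380.2344     1,901.1720
  6       625.00       344.2593     2,065.5559
  7       625.00       311.6879     2,181.8155
  8    50,625.00    22,858.0551   182,864.4405
  Σ                 25,856.2568   193,674.9505
P = 25,856.2568; Macaulay duration = 193,674.9505 / 25,856.2568 = 7.49045 years.
Modified duration = D_Mac / (1 + y) = 7.49045 / 1.1045 = 6.78175 years.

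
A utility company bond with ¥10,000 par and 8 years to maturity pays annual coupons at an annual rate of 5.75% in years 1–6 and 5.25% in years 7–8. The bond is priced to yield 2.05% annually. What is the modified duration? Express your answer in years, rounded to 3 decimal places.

6.666 years

Periodic yield y = 0.0205. First find Macaulay duration:
  t   CF        PV=CF/(1+0.0205)^t    t·PV
  1       575.00       563.4493       563.4493
  2       575.00       552.1306     1,104.2612
  3       575.00       541.0393     1,623.1179
  4       575.00       530.1708     2,120.6832
  5       575.00       519.5206     2,597.6032
  6       575.00       509.0844     3,054.5064
  7       525.00       455.4789     3,188.3521
  8    10,525.00     8,947.8363    71,582.6907
  Σ                 12,618.7103    85,834.6641
P = 12,618.7103; Macaulay duration = 85,834.6641 / 12,618.7103 = 6.80217 years.
Modified duration = D_Mac / (1 + y) = 6.80217 / 1.0205 = 6.66553 years.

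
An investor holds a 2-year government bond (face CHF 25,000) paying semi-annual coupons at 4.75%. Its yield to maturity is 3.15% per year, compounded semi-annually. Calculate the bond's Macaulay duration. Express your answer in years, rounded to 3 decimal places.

1.933 years

Periodic yield y = 0.01575. Discount each cash flow and weight by its period:
  t   CF        PV=CF/(1+0.01575)^t    t·PV
  1       593.75       584.5434       584.5434
  2       593.75       575.4796     1,150.9593
  3       593.75       566.5564     1,699.6691
  4    25,593.75    24,042.8861    96,171.5445
  Σ                 25,769.4656    99,606.7163
Price P = Σ PV = 25,769.4656.
Macaulay duration = Σ(t·PV) / P = 99,606.7163 / 25,769.4656 = 3.86530 half-year periods.
In years: 3.86530 / 2 = 1.93265 years.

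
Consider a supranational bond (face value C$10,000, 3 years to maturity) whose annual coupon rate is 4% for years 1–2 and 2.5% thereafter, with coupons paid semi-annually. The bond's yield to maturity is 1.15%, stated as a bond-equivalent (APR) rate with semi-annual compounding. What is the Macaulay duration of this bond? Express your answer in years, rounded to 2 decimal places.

Periodic yield y = 0.00575. Discount each cash flow and weight by its period:
  t   CF        PV=CF/(1+0.00575)^t    t·PV
  1       200.00       198.8566       198.8566
  2       200.00       197.7197       395.4394
  3       200.00       196.5893       589.7679
  4       200.00       195.4654       781.8615
  5       125.00       121.4674       607.3371
  6    10,125.00     9,782.6110    58,695.6660
  Σ                 10,692.7094    61,268.9284
Price P = Σ PV = 10,692.7094.
Macaulay duration = Σ(t·PV) / P = 61,268.9284 / 10,692.7094 = 5.72997 half-year periods.
In years: 5.72997 / 2 = 2.86499 years.

2.86 years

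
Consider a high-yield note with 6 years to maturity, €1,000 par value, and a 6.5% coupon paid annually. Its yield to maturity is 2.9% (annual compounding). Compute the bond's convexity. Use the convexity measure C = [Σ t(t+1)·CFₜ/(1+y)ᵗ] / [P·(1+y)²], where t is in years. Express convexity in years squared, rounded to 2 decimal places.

With y = 0.029:
  t   CF        PV=CF/(1+0.029)^t    t·PV        t(t+1)·PV
  1        65.00        63.1681        63.1681         126.3362
  2        65.00        61.3879       122.7758         368.3273
  3        65.00        59.6578       178.9734         715.8936
  4        65.00        57.9765       231.9059       1,159.5296
  5        65.00        56.3425       281.7127       1,690.2764
  6     1,065.00       897.1341     5,382.8045      37,679.6317
  Σ                  1,195.6669     6,261.3405      41,739.9949
P = 1,195.6669.
Convexity = Σ t(t+1)·PV / [P·(1+y)²] = 41,739.9949 / (1,195.6669 × 1.058841) = 32.96943.

32.97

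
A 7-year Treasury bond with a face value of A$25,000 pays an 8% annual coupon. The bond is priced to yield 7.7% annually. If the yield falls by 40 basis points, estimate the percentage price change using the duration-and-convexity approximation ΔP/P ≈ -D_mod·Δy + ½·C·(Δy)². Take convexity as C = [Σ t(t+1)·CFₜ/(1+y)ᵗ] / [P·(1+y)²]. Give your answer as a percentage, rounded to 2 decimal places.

With y = 0.077:
  t   CF        PV=CF/(1+0.077)^t    t·PV        t(t+1)·PV
  1     2,000.00     1,857.0102     1,857.0102       3,714.0204
  2     2,000.00     1,724.2435     3,448.4869      10,345.4608
  3     2,000.00     1,600.9689     4,802.9066      19,211.6264
  4     2,000.00     1,486.5078     5,946.0311      29,730.1553
  5     2,000.00     1,380.2301     6,901.1503      41,406.9016
  6     2,000.00     1,281.5507     7,689.3039      53,825.1274
  7    27,000.00    16,064.0054   112,448.0377     899,584.3016
  Σ                 25,394.5164   143,092.9267   1,057,817.5935
P = 25,394.5164; D_Mac = 5.63480 yrs; D_mod = 5.23194 yrs; C = 35.91199.
Duration effect: -5.23194 × (-0.004) = +0.020928
Convexity effect: 0.5 × 35.91199 × (-0.004)² = +0.0002873
ΔP/P ≈ +0.020928 + 0.0002873 = +0.021215 = +2.1215%.

+2.12%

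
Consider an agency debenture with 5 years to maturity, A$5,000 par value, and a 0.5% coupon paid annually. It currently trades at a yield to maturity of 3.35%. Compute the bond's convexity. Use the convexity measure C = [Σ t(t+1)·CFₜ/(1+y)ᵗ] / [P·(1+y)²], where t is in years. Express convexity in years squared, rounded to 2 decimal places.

With y = 0.0335:
  t   CF        PV=CF/(1+0.0335)^t    t·PV        t(t+1)·PV
  1        25.00        24.1896        24.1896          48.3793
  2        25.00        23.4056        46.8111         140.4334
  3        25.00        22.6469        67.9407         271.7627
  4        25.00        21.9128        87.6512         438.2562
  5     5,025.00     4,261.7077    21,308.5386     127,851.2316
  Σ                  4,353.8626    21,535.1313     128,750.0632
P = 4,353.8626.
Convexity = Σ t(t+1)·PV / [P·(1+y)²] = 128,750.0632 / (4,353.8626 × 1.068122) = 27.68546.

27.69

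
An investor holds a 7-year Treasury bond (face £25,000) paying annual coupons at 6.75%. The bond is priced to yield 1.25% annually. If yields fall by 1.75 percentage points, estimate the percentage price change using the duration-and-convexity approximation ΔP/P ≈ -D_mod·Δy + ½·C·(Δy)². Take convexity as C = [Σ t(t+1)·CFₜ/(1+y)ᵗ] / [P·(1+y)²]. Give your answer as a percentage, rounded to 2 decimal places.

+11.04%

With y = 0.0125:
  t   CF        PV=CF/(1+0.0125)^t    t·PV        t(t+1)·PV
  1     1,687.50     1,666.6667     1,666.6667       3,333.3333
  2     1,687.50     1,646.0905     3,292.1811       9,876.5432
  3     1,687.50     1,625.7684     4,877.3053      19,509.2212
  4     1,687.50     1,605.6972     6,422.7889      32,113.9443
  5     1,687.50     1,585.8738     7,929.3690      47,576.2138
  6     1,687.50     1,566.2951     9,397.7706      65,784.3943
  7    26,687.50    24,464.8563   171,253.9941   1,370,031.9528
  Σ                 34,161.2480   204,840.0756   1,548,225.6028
P = 34,161.2480; D_Mac = 5.99627 yrs; D_mod = 5.92224 yrs; C = 44.20898.
Duration effect: -5.92224 × (-0.0175) = +0.103639
Convexity effect: 0.5 × 44.20898 × (-0.0175)² = +0.0067695
ΔP/P ≈ +0.103639 + 0.0067695 = +0.110409 = +11.0409%.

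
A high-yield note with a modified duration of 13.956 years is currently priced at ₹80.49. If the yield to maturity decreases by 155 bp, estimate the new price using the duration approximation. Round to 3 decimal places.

₹97.901

Duration approximation: ΔP/P ≈ -D_mod · Δy = -13.956 × (-0.0155) = +0.216318.
New price ≈ 80.49 × (1 + 0.216318) = 97.90143582.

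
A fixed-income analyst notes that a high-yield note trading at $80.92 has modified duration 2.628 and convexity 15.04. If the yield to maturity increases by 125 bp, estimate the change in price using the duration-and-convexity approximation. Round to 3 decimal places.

Duration effect: -D_mod·Δy = -2.628 × (+0.0125) = -0.032850
Convexity effect: ½·C·(Δy)² = 0.5 × 15.04 × (0.0125)² = +0.0011750
ΔP/P ≈ -0.032850 + 0.0011750 = -0.031675
ΔP ≈ 80.92 × (-0.031675) = -2.563141.

-$2.563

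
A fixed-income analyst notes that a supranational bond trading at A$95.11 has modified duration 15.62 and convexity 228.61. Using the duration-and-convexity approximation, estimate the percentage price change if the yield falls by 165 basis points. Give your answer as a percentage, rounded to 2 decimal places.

+28.88%

Duration effect: -D_mod·Δy = -15.62 × (-0.0165) = +0.257730
Convexity effect: ½·C·(Δy)² = 0.5 × 228.61 × (-0.0165)² = +0.03111953625
ΔP/P ≈ +0.257730 + 0.03111953625 = +0.28884953625
= +28.884953625%.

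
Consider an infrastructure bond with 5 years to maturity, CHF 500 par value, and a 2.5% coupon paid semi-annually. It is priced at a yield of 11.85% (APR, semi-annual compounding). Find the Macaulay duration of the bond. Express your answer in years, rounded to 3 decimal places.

4.649 years

Periodic yield y = 0.05925. Discount each cash flow and weight by its period:
  t   CF        PV=CF/(1+0.05925)^t    t·PV
  1         6.25         5.9004         5.9004
  2         6.25         5.5704        11.1407
  3         6.25         5.2588        15.7763
  4         6.25         4.9646        19.8585
  5         6.25         4.6869        23.4346
  6         6.25         4.4248        26.5485
  7         6.25         4.1773        29.2408
  8         6.25         3.9436        31.5488
  9         6.25         3.7230        33.5071
  10      506.25       284.6953     2,846.9531
  Σ                    327.3450     3,043.9087
Price P = Σ PV = 327.3450.
Macaulay duration = Σ(t·PV) / P = 3,043.9087 / 327.3450 = 9.29878 half-year periods.
In years: 9.29878 / 2 = 4.64939 years.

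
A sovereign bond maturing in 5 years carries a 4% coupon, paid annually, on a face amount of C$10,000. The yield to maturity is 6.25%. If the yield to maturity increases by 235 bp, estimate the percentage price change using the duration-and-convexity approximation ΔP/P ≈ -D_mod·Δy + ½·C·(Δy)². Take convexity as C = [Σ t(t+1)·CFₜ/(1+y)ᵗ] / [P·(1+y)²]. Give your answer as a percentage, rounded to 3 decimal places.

-9.534%

With y = 0.0625:
  t   CF        PV=CF/(1+0.0625)^t    t·PV        t(t+1)·PV
  1       400.00       376.4706       376.4706         752.9412
  2       400.00       354.3253       708.6505       2,125.9516
  3       400.00       333.4826     1,000.4478       4,001.7912
  4       400.00       313.8660     1,255.4639       6,277.3195
  5    10,400.00     7,680.4850    38,402.4250     230,414.5502
  Σ                  9,058.6294    41,743.4578     243,572.5536
P = 9,058.6294; D_Mac = 4.60814 yrs; D_mod = 4.33708 yrs; C = 23.81815.
Duration effect: -4.33708 × (+0.0235) = -0.101921
Convexity effect: 0.5 × 23.81815 × (0.0235)² = +0.0065768
ΔP/P ≈ -0.101921 + 0.0065768 = -0.095344 = -9.5344%.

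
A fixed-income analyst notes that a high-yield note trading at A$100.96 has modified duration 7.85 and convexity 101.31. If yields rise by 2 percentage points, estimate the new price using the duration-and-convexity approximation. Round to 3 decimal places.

A$87.155

Duration effect: -D_mod·Δy = -7.85 × (+0.02) = -0.157000
Convexity effect: ½·C·(Δy)² = 0.5 × 101.31 × (0.02)² = +0.0202620
ΔP/P ≈ -0.157000 + 0.0202620 = -0.136738
New price ≈ 100.96 × (1 - 0.136738) = 87.15493152.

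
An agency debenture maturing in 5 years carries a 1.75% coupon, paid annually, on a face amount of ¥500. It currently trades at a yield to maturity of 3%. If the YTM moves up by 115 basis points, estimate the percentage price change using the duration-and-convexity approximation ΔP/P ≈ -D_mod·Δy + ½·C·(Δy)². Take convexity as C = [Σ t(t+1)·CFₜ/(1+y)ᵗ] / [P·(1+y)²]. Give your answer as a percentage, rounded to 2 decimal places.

-5.21%

With y = 0.03:
  t   CF        PV=CF/(1+0.03)^t    t·PV        t(t+1)·PV
  1         8.75         8.4951         8.4951          16.9903
  2         8.75         8.2477        16.4954          49.4863
  3         8.75         8.0075        24.0225          96.0899
  4         8.75         7.7743        31.0970         155.4852
  5       508.75       438.8522     2,194.2611      13,165.5666
  Σ                    471.3768     2,274.3712      13,483.6183
P = 471.3768; D_Mac = 4.82495 yrs; D_mod = 4.68442 yrs; C = 26.96272.
Duration effect: -4.68442 × (+0.0115) = -0.053871
Convexity effect: 0.5 × 26.96272 × (0.0115)² = +0.0017829
ΔP/P ≈ -0.053871 + 0.0017829 = -0.052088 = -5.2088%.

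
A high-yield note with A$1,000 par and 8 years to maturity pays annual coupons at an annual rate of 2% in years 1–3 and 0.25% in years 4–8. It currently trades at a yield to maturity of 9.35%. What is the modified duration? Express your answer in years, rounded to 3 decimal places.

Periodic yield y = 0.0935. First find Macaulay duration:
  t   CF        PV=CF/(1+0.0935)^t    t·PV
  1        20.00        18.2899        18.2899
  2        20.00        16.7260        33.4520
  3        20.00        15.2959        45.8876
  4         2.50         1.7485         6.9940
  5         2.50         1.5990         7.9950
  6         2.50         1.4623         8.7736
  7         2.50         1.3372         9.3607
  8     1,002.50       490.3815     3,923.0520
  Σ                    546.8403     4,053.8047
P = 546.8403; Macaulay duration = 4,053.8047 / 546.8403 = 7.41314 years.
Modified duration = D_Mac / (1 + y) = 7.41314 / 1.0935 = 6.77928 years.

6.779 years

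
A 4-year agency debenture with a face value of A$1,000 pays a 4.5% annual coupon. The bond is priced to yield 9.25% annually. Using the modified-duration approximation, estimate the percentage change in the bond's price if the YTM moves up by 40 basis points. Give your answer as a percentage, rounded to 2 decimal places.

Periodic yield y = 0.0925. Modified duration first:
  t   CF        PV=CF/(1+0.0925)^t    t·PV
  1        45.00        41.1899        41.1899
  2        45.00        37.7025        75.4049
  3        45.00        34.5103       103.5308
  4     1,045.00       733.5513     2,934.2053
  Σ                    846.9540     3,154.3309
P = 846.9540; D_Mac = 3.72432 yrs; D_mod = 3.72432/(1+0.0925) = 3.40899 yrs.
ΔP/P ≈ -D_mod · Δy = -3.40899 × (+0.004) = -0.013636 = -1.3636%.

-1.36%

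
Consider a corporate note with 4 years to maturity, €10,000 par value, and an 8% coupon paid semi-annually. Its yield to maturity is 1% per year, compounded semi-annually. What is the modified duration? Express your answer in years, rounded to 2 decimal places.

3.55 years

Periodic yield y = 0.005. First find Macaulay duration:
  t   CF        PV=CF/(1+0.005)^t    t·PV
  1       400.00       398.0100       398.0100
  2       400.00       396.0298       792.0596
  3       400.00       394.0595     1,182.1785
  4       400.00       392.0990     1,568.3960
  5       400.00       390.1483     1,950.7413
  6       400.00       388.2072     2,329.2434
  7       400.00       386.2759     2,703.9310
  8    10,400.00     9,993.2061    79,945.6490
  Σ                 12,738.0357    90,870.2087
P = 12,738.0357; Macaulay duration = 90,870.2087 / 12,738.0357 = 7.13377 half-year periods = 3.56688 years.
Modified duration = D_Mac / (1 + y) = 3.56688 / 1.005 = 3.54914 years.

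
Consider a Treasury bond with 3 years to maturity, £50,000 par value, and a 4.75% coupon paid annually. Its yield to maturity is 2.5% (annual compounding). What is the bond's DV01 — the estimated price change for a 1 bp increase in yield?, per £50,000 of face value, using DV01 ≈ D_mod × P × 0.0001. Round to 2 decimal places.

£14.90

Periodic yield y = 0.025.
  t   CF        PV=CF/(1+0.025)^t    t·PV
  1     2,375.00     2,317.0732     2,317.0732
  2     2,375.00     2,260.5592     4,521.1184
  3    52,375.00    48,635.3941   145,906.1824
  Σ                 53,213.0265   152,744.3740
P = 53,213.0265; D_Mac = 2.87043 yrs; D_mod = 2.80042 yrs.
DV01 ≈ 2.80042 × 53,213.0265 × 0.0001 = 14.901890.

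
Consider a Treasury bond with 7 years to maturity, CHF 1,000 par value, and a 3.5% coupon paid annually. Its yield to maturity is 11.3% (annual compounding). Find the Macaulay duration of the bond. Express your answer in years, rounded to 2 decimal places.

Periodic yield y = 0.113. Discount each cash flow and weight by its year:
  t   CF        PV=CF/(1+0.113)^t    t·PV
  1        35.00        31.4465        31.4465
  2        35.00        28.2539        56.5077
  3        35.00        25.3853        76.1559
  4        35.00        22.8080        91.2320
  5        35.00        20.4924       102.4619
  6        35.00        18.4118       110.4710
  7     1,035.00       489.1862     3,424.3034
  Σ                    635.9841     3,892.5785
Price P = Σ PV = 635.9841.
Macaulay duration = Σ(t·PV) / P = 3,892.5785 / 635.9841 = 6.12056 years.

6.12 years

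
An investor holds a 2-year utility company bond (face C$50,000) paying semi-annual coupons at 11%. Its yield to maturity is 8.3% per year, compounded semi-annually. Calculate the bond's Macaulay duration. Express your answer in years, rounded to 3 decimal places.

Periodic yield y = 0.0415. Discount each cash flow and weight by its period:
  t   CF        PV=CF/(1+0.0415)^t    t·PV
  1     2,750.00     2,640.4225     2,640.4225
  2     2,750.00     2,535.2112     5,070.4224
  3     2,750.00     2,434.1922     7,302.5767
  4    52,750.00    44,831.7165   179,326.8658
  Σ                 52,441.5423   194,340.2874
Price P = Σ PV = 52,441.5423.
Macaulay duration = Σ(t·PV) / P = 194,340.2874 / 52,441.5423 = 3.70585 half-year periods.
In years: 3.70585 / 2 = 1.85292 years.

1.853 years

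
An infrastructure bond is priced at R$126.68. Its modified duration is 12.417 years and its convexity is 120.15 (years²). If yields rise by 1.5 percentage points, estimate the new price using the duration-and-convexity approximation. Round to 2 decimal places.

Duration effect: -D_mod·Δy = -12.417 × (+0.015) = -0.186255
Convexity effect: ½·C·(Δy)² = 0.5 × 120.15 × (0.015)² = +0.013516875
ΔP/P ≈ -0.186255 + 0.013516875 = -0.172738125
New price ≈ 126.68 × (1 - 0.172738125) = 104.797534325.

R$104.80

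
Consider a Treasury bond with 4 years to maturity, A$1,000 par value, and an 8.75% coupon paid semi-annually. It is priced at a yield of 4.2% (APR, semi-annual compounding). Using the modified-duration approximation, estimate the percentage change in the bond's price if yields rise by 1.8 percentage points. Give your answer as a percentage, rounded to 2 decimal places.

-6.18%

Periodic yield y = 0.021. Modified duration first:
  t   CF        PV=CF/(1+0.021)^t    t·PV
  1        43.75        42.8501        42.8501
  2        43.75        41.9688        83.9376
  3        43.75        41.1056       123.3168
  4        43.75        40.2601       161.0405
  5        43.75        39.4320       197.1602
  6        43.75        38.6210       231.7260
  7        43.75        37.8266       264.7865
  8     1,043.75       883.8744     7,070.9951
  Σ                  1,165.9388     8,175.8130
P = 1,165.9388; D_Mac = 7.01221 half-year periods = 3.50611 yrs; D_mod = 3.50611/(1+0.021) = 3.43399 yrs.
ΔP/P ≈ -D_mod · Δy = -3.43399 × (+0.018) = -0.061812 = -6.1812%.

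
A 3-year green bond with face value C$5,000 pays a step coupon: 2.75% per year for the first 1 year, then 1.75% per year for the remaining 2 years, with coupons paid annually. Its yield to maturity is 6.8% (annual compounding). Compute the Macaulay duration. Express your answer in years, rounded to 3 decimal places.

2.924 years

Periodic yield y = 0.068. Discount each cash flow and weight by its year:
  t   CF        PV=CF/(1+0.068)^t    t·PV
  1       137.50       128.7453       128.7453
  2        87.50        76.7124       153.4248
  3     5,087.50     4,176.2902    12,528.8705
  Σ                  4,381.7479    12,811.0406
Price P = Σ PV = 4,381.7479.
Macaulay duration = Σ(t·PV) / P = 12,811.0406 / 4,381.7479 = 2.92373 years.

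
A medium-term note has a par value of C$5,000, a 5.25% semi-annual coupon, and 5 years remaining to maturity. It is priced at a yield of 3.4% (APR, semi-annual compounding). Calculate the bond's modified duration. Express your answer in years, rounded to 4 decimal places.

4.4126 years

Periodic yield y = 0.017. First find Macaulay duration:
  t   CF        PV=CF/(1+0.017)^t    t·PV
  1       131.25       129.0560       129.0560
  2       131.25       126.8988       253.7975
  3       131.25       124.7775       374.3326
  4       131.25       122.6918       490.7672
  5       131.25       120.6409       603.2045
  6       131.25       118.6243       711.7457
  7       131.25       116.6414       816.4896
  8       131.25       114.6916       917.5330
  9       131.25       112.7745     1,014.9701
  10    5,131.25     4,335.2450    43,352.4499
  Σ                  5,422.0418    48,664.3462
P = 5,422.0418; Macaulay duration = 48,664.3462 / 5,422.0418 = 8.97528 half-year periods = 4.48764 years.
Modified duration = D_Mac / (1 + y) = 4.48764 / 1.017 = 4.41263 years.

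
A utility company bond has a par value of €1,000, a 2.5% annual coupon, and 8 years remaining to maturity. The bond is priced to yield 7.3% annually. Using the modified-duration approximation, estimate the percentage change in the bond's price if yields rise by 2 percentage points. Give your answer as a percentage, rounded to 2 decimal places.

Periodic yield y = 0.073. Modified duration first:
  t   CF        PV=CF/(1+0.073)^t    t·PV
  1        25.00        23.2992        23.2992
  2        25.00        21.7140        43.4281
  3        25.00        20.2368        60.7103
  4        25.00        18.8600        75.4399
  5        25.00        17.5769        87.8843
  6        25.00        16.3810        98.2863
  7        25.00        15.2666       106.8661
  8     1,025.00       583.3458     4,666.7666
  Σ                    716.6802     5,162.6807
P = 716.6802; D_Mac = 7.20360 yrs; D_mod = 7.20360/(1+0.073) = 6.71352 yrs.
ΔP/P ≈ -D_mod · Δy = -6.71352 × (+0.02) = -0.134270 = -13.4270%.

-13.43%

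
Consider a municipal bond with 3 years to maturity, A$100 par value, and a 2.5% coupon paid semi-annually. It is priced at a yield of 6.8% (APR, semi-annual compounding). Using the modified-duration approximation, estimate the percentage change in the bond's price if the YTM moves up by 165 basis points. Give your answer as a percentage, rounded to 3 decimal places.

-4.631%

Periodic yield y = 0.034. Modified duration first:
  t   CF        PV=CF/(1+0.034)^t    t·PV
  1         1.25         1.2089         1.2089
  2         1.25         1.1691         2.3383
  3         1.25         1.1307         3.3921
  4         1.25         1.0935         4.3741
  5         1.25         1.0576         5.2878
  6       101.25        82.8460       497.0763
  Σ                     88.5059       513.6775
P = 88.5059; D_Mac = 5.80388 half-year periods = 2.90194 yrs; D_mod = 2.90194/(1+0.034) = 2.80652 yrs.
ΔP/P ≈ -D_mod · Δy = -2.80652 × (+0.0165) = -0.046308 = -4.6308%.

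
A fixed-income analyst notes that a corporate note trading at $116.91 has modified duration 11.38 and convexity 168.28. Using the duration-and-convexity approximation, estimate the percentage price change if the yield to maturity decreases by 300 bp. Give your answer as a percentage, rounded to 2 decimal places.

+41.71%

Duration effect: -D_mod·Δy = -11.38 × (-0.03) = +0.341400
Convexity effect: ½·C·(Δy)² = 0.5 × 168.28 × (-0.03)² = +0.0757260
ΔP/P ≈ +0.341400 + 0.0757260 = +0.417126
= +41.7126%.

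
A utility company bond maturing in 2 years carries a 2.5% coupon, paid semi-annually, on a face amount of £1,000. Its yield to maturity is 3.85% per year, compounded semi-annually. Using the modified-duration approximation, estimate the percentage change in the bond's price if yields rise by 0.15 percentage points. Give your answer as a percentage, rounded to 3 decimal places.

Periodic yield y = 0.01925. Modified duration first:
  t   CF        PV=CF/(1+0.01925)^t    t·PV
  1        12.50        12.2639        12.2639
  2        12.50        12.0323        24.0646
  3        12.50        11.8051        35.4152
  4     1,012.50       938.1497     3,752.5989
  Σ                    974.2510     3,824.3425
P = 974.2510; D_Mac = 3.92542 half-year periods = 1.96271 yrs; D_mod = 1.96271/(1+0.01925) = 1.92564 yrs.
ΔP/P ≈ -D_mod · Δy = -1.92564 × (+0.0015) = -0.002888 = -0.2888%.

-0.289%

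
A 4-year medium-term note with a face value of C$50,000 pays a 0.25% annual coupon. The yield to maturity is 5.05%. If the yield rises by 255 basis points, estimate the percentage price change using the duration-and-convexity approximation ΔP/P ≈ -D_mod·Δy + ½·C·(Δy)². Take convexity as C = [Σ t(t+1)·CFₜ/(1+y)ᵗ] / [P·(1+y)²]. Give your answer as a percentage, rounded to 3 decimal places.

With y = 0.0505:
  t   CF        PV=CF/(1+0.0505)^t    t·PV        t(t+1)·PV
  1       125.00       118.9910       118.9910         237.9819
  2       125.00       113.2708       226.5416         679.6247
  3       125.00       107.8256       323.4768       1,293.9071
  4    50,125.00    41,159.5065   164,638.0259     823,190.1294
  Σ                 41,499.5938   165,307.0352     825,401.6431
P = 41,499.5938; D_Mac = 3.98334 yrs; D_mod = 3.79185 yrs; C = 18.02309.
Duration effect: -3.79185 × (+0.0255) = -0.096692
Convexity effect: 0.5 × 18.02309 × (0.0255)² = +0.0058598
ΔP/P ≈ -0.096692 + 0.0058598 = -0.090832 = -9.0832%.

-9.083%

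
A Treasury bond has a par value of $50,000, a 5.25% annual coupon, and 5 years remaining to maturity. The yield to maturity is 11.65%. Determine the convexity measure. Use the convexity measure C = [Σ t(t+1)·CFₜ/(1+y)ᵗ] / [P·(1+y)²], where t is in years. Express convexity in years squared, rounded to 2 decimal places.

20.57

With y = 0.1165:
  t   CF        PV=CF/(1+0.1165)^t    t·PV        t(t+1)·PV
  1     2,625.00     2,351.0972     2,351.0972       4,702.1944
  2     2,625.00     2,105.7745     4,211.5489      12,634.6467
  3     2,625.00     1,886.0497     5,658.1490      22,632.5960
  4     2,625.00     1,689.2518     6,757.0073      33,785.0366
  5    52,625.00    30,331.8201   151,659.1006     909,954.6037
  Σ                 38,363.9933   170,636.9030     983,709.0774
P = 38,363.9933.
Convexity = Σ t(t+1)·PV / [P·(1+y)²] = 983,709.0774 / (38,363.9933 × 1.246572) = 20.56958.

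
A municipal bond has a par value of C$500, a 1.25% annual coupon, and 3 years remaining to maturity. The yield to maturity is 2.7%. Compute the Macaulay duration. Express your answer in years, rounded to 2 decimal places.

Periodic yield y = 0.027. Discount each cash flow and weight by its year:
  t   CF        PV=CF/(1+0.027)^t    t·PV
  1         6.25         6.0857         6.0857
  2         6.25         5.9257        11.8514
  3       506.25       467.3623     1,402.0870
  Σ                    479.3737     1,420.0241
Price P = Σ PV = 479.3737.
Macaulay duration = Σ(t·PV) / P = 1,420.0241 / 479.3737 = 2.96225 years.

2.96 years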